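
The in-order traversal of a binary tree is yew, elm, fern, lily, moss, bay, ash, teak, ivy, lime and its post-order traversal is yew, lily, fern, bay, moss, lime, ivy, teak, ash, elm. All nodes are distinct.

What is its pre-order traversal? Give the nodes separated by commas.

elm, yew, ash, moss, fern, lily, bay, teak, ivy, lime

The last element of post-order is the root; it splits in-order into left and right subtrees.
Root elm: left subtree has 1 node {yew}, right has 8 {fern, lily, moss, bay, ash, teak, ivy, lime}.
  Root ash: left subtree has 4 nodes {fern, lily, moss, bay}, right has 3 {teak, ivy, lime}.
    Root moss: left subtree has 2 nodes {fern, lily}, right has 1 {bay}.
      Root fern: left subtree has 0 nodes { }, right has 1 {lily}.
    Root teak: left subtree has 0 nodes { }, right has 2 {ivy, lime}.
      Root ivy: left subtree has 0 nodes { }, right has 1 {lime}.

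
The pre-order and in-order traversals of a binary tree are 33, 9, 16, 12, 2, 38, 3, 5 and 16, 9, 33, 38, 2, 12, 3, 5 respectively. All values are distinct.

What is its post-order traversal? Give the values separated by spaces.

The first element of pre-order is the root; it splits in-order into left and right subtrees.
Root 33: left subtree has 2 nodes {16, 9}, right has 5 {38, 2, 12, 3, 5}.
  Root 9: left subtree has 1 node {16}, right has 0 { }.
  Root 12: left subtree has 2 nodes {38, 2}, right has 2 {3, 5}.
    Root 2: left subtree has 1 node {38}, right has 0 { }.
    Root 3: left subtree has 0 nodes { }, right has 1 {5}.

16 9 38 2 5 3 12 33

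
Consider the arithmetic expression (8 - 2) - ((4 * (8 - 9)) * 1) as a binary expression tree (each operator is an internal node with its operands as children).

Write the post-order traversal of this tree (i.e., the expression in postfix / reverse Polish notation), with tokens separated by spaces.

8 2 - 4 8 9 - * 1 * -

Post-order on an expression tree gives postfix notation: for each operator, emit left operand, right operand, then the operator.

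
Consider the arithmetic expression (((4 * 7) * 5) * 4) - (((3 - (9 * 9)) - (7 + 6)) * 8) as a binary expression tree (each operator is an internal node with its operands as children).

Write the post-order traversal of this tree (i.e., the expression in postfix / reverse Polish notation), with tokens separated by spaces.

4 7 * 5 * 4 * 3 9 9 * - 7 6 + - 8 * -

Post-order on an expression tree gives postfix notation: for each operator, emit left operand, right operand, then the operator.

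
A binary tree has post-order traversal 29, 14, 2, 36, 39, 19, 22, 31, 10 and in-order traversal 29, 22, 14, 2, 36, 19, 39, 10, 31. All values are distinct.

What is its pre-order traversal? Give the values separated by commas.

10, 22, 29, 19, 36, 2, 14, 39, 31

The last element of post-order is the root; it splits in-order into left and right subtrees.
Root 10: left subtree has 7 nodes {29, 22, 14, 2, 36, 19, 39}, right has 1 {31}.
  Root 22: left subtree has 1 node {29}, right has 5 {14, 2, 36, 19, 39}.
    Root 19: left subtree has 3 nodes {14, 2, 36}, right has 1 {39}.
      Root 36: left subtree has 2 nodes {14, 2}, right has 0 { }.
        Root 2: left subtree has 1 node {14}, right has 0 { }.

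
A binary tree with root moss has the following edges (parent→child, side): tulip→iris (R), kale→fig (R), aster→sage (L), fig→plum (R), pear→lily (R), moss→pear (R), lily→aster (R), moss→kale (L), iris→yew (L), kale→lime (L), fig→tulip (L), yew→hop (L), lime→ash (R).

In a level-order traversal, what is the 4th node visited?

lime

Level-order visits nodes level by level from the root, left to right within each level.
Level 0: moss
Level 1: kale, pear
Level 2: lime, fig, lily
Level 3: ash, tulip, plum, aster
Level 4: iris, sage
Level 5: yew
Level 6: hop
Full level-order sequence: moss, kale, pear, lime, fig, lily, ash, tulip, plum, aster, iris, sage, yew, hop.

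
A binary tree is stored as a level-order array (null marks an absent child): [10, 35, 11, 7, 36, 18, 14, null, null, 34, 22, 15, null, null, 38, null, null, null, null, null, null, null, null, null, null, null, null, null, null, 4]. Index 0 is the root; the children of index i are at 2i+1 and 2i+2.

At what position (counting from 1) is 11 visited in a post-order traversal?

11

Post-order visits the left subtree, then the right subtree, then the node.
At 10: go left to 35.
  At 35: go left to 7.
    7 is a leaf — visit 7.
  At 35: go right to 36.
    At 36: go left to 34.
      34 is a leaf — visit 34.
    At 36: go right to 22.
      22 is a leaf — visit 22.
    Visit 36.
  Visit 35.
At 10: go right to 11.
  At 11: go left to 18.
    At 18: go left to 15.
      15 is a leaf — visit 15.
    At 18: no right child.
    Visit 18.
  At 11: go right to 14.
    At 14: no left child.
    At 14: go right to 38.
      At 38: go left to 4.
        4 is a leaf — visit 4.
      At 38: no right child.
      Visit 38.
    Visit 14.
  Visit 11.
Visit 10.
Full post-order sequence: 7, 34, 22, 36, 35, 15, 18, 4, 38, 14, 11, 10.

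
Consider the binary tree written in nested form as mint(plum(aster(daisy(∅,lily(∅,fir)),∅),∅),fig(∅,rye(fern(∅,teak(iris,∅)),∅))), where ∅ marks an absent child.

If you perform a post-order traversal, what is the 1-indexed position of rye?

Post-order visits the left subtree, then the right subtree, then the node.
At mint: go left to plum.
  At plum: go left to aster.
    At aster: go left to daisy.
      At daisy: no left child.
      At daisy: go right to lily.
        At lily: no left child.
        At lily: go right to fir.
          fir is a leaf — visit fir.
        Visit lily.
      Visit daisy.
    At aster: no right child.
    Visit aster.
  At plum: no right child.
  Visit plum.
At mint: go right to fig.
  At fig: no left child.
  At fig: go right to rye.
    At rye: go left to fern.
      At fern: no left child.
      At fern: go right to teak.
        At teak: go left to iris.
          iris is a leaf — visit iris.
        At teak: no right child.
        Visit teak.
      Visit fern.
    At rye: no right child.
    Visit rye.
  Visit fig.
Visit mint.
Full post-order sequence: fir, lily, daisy, aster, plum, iris, teak, fern, rye, fig, mint.

9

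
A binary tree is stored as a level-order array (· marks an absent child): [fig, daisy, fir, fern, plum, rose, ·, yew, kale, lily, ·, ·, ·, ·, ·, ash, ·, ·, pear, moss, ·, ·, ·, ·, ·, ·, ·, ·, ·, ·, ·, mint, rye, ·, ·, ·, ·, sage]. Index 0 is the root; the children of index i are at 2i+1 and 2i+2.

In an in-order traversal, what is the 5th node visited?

fern

In-order visits the left subtree, then the node, then the right subtree.
At fig: go left to daisy.
  At daisy: go left to fern.
    At fern: go left to yew.
      At yew: go left to ash.
        At ash: go left to mint.
          mint is a leaf — visit mint.
        Visit ash.
        At ash: go right to rye.
          rye is a leaf — visit rye.
      Visit yew.
      At yew: no right child.
    Visit fern.
    At fern: go right to kale.
      At kale: no left child.
      Visit kale.
      At kale: go right to pear.
        At pear: go left to sage.
          sage is a leaf — visit sage.
        Visit pear.
        At pear: no right child.
  Visit daisy.
  At daisy: go right to plum.
    At plum: go left to lily.
      At lily: go left to moss.
        moss is a leaf — visit moss.
      Visit lily.
      At lily: no right child.
    Visit plum.
    At plum: no right child.
Visit fig.
At fig: go right to fir.
  At fir: go left to rose.
    rose is a leaf — visit rose.
  Visit fir.
  At fir: no right child.
Full in-order sequence: mint, ash, rye, yew, fern, kale, sage, pear, daisy, moss, lily, plum, fig, rose, fir.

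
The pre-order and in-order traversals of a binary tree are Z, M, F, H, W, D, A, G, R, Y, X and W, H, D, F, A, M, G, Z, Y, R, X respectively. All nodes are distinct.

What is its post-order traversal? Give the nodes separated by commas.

The first element of pre-order is the root; it splits in-order into left and right subtrees.
Root Z: left subtree has 7 nodes {W, H, D, F, A, M, G}, right has 3 {Y, R, X}.
  Root M: left subtree has 5 nodes {W, H, D, F, A}, right has 1 {G}.
    Root F: left subtree has 3 nodes {W, H, D}, right has 1 {A}.
      Root H: left subtree has 1 node {W}, right has 1 {D}.
  Root R: left subtree has 1 node {Y}, right has 1 {X}.

W, D, H, A, F, G, M, Y, X, R, Z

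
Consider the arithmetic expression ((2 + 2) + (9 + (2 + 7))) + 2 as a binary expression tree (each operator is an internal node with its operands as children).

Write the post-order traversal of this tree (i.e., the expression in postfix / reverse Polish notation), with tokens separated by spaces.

2 2 + 9 2 7 + + + 2 +

Post-order on an expression tree gives postfix notation: for each operator, emit left operand, right operand, then the operator.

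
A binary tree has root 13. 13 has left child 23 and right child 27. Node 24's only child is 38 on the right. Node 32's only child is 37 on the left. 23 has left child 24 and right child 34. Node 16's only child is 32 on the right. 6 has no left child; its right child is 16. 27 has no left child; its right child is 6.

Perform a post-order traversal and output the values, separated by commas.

Post-order visits the left subtree, then the right subtree, then the node.
At 13: go left to 23.
  At 23: go left to 24.
    At 24: no left child.
    At 24: go right to 38.
      38 is a leaf — visit 38.
    Visit 24.
  At 23: go right to 34.
    34 is a leaf — visit 34.
  Visit 23.
At 13: go right to 27.
  At 27: no left child.
  At 27: go right to 6.
    At 6: no left child.
    At 6: go right to 16.
      At 16: no left child.
      At 16: go right to 32.
        At 32: go left to 37.
          37 is a leaf — visit 37.
        At 32: no right child.
        Visit 32.
      Visit 16.
    Visit 6.
  Visit 27.
Visit 13.

38, 24, 34, 23, 37, 32, 16, 6, 27, 13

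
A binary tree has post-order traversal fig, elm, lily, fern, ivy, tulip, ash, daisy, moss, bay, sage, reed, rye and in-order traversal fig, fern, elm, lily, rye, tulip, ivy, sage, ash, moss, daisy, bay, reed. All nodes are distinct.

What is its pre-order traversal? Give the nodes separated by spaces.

The last element of post-order is the root; it splits in-order into left and right subtrees.
Root rye: left subtree has 4 nodes {fig, fern, elm, lily}, right has 8 {tulip, ivy, sage, ash, moss, daisy, bay, reed}.
  Root fern: left subtree has 1 node {fig}, right has 2 {elm, lily}.
    Root lily: left subtree has 1 node {elm}, right has 0 { }.
  Root reed: left subtree has 7 nodes {tulip, ivy, sage, ash, moss, daisy, bay}, right has 0 { }.
    Root sage: left subtree has 2 nodes {tulip, ivy}, right has 4 {ash, moss, daisy, bay}.
      Root tulip: left subtree has 0 nodes { }, right has 1 {ivy}.
      Root bay: left subtree has 3 nodes {ash, moss, daisy}, right has 0 { }.
        Root moss: left subtree has 1 node {ash}, right has 1 {daisy}.

rye fern fig lily elm reed sage tulip ivy bay moss ash daisy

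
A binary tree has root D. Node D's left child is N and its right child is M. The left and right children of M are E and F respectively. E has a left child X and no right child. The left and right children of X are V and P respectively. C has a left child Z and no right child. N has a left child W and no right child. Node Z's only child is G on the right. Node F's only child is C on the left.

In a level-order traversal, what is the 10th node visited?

P

Level-order visits nodes level by level from the root, left to right within each level.
Level 0: D
Level 1: N, M
Level 2: W, E, F
Level 3: X, C
Level 4: V, P, Z
Level 5: G
Full level-order sequence: D, N, M, W, E, F, X, C, V, P, Z, G.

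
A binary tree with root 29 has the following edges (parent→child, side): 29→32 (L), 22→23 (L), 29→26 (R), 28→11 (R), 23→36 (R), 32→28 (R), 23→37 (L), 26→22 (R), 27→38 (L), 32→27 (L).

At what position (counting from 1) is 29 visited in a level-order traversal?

Level-order visits nodes level by level from the root, left to right within each level.
Level 0: 29
Level 1: 32, 26
Level 2: 27, 28, 22
Level 3: 38, 11, 23
Level 4: 37, 36
Full level-order sequence: 29, 32, 26, 27, 28, 22, 38, 11, 23, 37, 36.

1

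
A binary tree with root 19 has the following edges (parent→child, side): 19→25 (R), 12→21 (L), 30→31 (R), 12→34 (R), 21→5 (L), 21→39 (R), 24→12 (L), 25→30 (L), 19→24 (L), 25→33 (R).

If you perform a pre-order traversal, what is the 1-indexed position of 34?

7

Pre-order visits the node, then its left subtree, then its right subtree.
Visit 19.
At 19: go left to 24.
  Visit 24.
  At 24: go left to 12.
    Visit 12.
    At 12: go left to 21.
      Visit 21.
      At 21: go left to 5.
        5 is a leaf — visit 5.
      At 21: go right to 39.
        39 is a leaf — visit 39.
    At 12: go right to 34.
      34 is a leaf — visit 34.
  At 24: no right child.
At 19: go right to 25.
  Visit 25.
  At 25: go left to 30.
    Visit 30.
    At 30: no left child.
    At 30: go right to 31.
      31 is a leaf — visit 31.
  At 25: go right to 33.
    33 is a leaf — visit 33.
Full pre-order sequence: 19, 24, 12, 21, 5, 39, 34, 25, 30, 31, 33.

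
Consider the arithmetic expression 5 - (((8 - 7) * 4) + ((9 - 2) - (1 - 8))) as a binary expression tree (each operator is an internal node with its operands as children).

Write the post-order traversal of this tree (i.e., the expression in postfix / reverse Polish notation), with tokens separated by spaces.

5 8 7 - 4 * 9 2 - 1 8 - - + -

Post-order on an expression tree gives postfix notation: for each operator, emit left operand, right operand, then the operator.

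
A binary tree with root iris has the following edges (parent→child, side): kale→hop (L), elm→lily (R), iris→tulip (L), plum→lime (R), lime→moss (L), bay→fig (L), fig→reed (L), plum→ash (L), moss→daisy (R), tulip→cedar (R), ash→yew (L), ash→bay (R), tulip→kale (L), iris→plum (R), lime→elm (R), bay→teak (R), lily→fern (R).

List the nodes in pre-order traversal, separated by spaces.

iris tulip kale hop cedar plum ash yew bay fig reed teak lime moss daisy elm lily fern

Pre-order visits the node, then its left subtree, then its right subtree.
Visit iris.
At iris: go left to tulip.
  Visit tulip.
  At tulip: go left to kale.
    Visit kale.
    At kale: go left to hop.
      hop is a leaf — visit hop.
    At kale: no right child.
  At tulip: go right to cedar.
    cedar is a leaf — visit cedar.
At iris: go right to plum.
  Visit plum.
  At plum: go left to ash.
    Visit ash.
    At ash: go left to yew.
      yew is a leaf — visit yew.
    At ash: go right to bay.
      Visit bay.
      At bay: go left to fig.
        Visit fig.
        At fig: go left to reed.
          reed is a leaf — visit reed.
        At fig: no right child.
      At bay: go right to teak.
        teak is a leaf — visit teak.
  At plum: go right to lime.
    Visit lime.
    At lime: go left to moss.
      Visit moss.
      At moss: no left child.
      At moss: go right to daisy.
        daisy is a leaf — visit daisy.
    At lime: go right to elm.
      Visit elm.
      At elm: no left child.
      At elm: go right to lily.
        Visit lily.
        At lily: no left child.
        At lily: go right to fern.
          fern is a leaf — visit fern.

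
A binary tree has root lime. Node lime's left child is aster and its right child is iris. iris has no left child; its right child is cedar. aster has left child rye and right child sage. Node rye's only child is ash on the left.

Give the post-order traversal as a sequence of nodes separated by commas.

Post-order visits the left subtree, then the right subtree, then the node.
At lime: go left to aster.
  At aster: go left to rye.
    At rye: go left to ash.
      ash is a leaf — visit ash.
    At rye: no right child.
    Visit rye.
  At aster: go right to sage.
    sage is a leaf — visit sage.
  Visit aster.
At lime: go right to iris.
  At iris: no left child.
  At iris: go right to cedar.
    cedar is a leaf — visit cedar.
  Visit iris.
Visit lime.

ash, rye, sage, aster, cedar, iris, lime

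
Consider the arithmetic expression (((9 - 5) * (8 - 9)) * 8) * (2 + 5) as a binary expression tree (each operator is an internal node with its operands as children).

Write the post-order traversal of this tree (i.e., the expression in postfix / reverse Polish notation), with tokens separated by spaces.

9 5 - 8 9 - * 8 * 2 5 + *

Post-order on an expression tree gives postfix notation: for each operator, emit left operand, right operand, then the operator.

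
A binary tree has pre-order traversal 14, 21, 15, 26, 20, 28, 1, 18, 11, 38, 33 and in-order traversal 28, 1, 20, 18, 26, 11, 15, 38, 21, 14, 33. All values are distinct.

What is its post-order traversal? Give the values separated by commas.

The first element of pre-order is the root; it splits in-order into left and right subtrees.
Root 14: left subtree has 9 nodes {28, 1, 20, 18, 26, 11, 15, 38, 21}, right has 1 {33}.
  Root 21: left subtree has 8 nodes {28, 1, 20, 18, 26, 11, 15, 38}, right has 0 { }.
    Root 15: left subtree has 6 nodes {28, 1, 20, 18, 26, 11}, right has 1 {38}.
      Root 26: left subtree has 4 nodes {28, 1, 20, 18}, right has 1 {11}.
        Root 20: left subtree has 2 nodes {28, 1}, right has 1 {18}.
          Root 28: left subtree has 0 nodes { }, right has 1 {1}.

1, 28, 18, 20, 11, 26, 38, 15, 21, 33, 14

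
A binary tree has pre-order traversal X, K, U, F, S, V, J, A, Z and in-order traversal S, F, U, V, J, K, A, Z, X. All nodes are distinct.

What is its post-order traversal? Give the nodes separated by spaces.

S F J V U Z A K X

The first element of pre-order is the root; it splits in-order into left and right subtrees.
Root X: left subtree has 8 nodes {S, F, U, V, J, K, A, Z}, right has 0 { }.
  Root K: left subtree has 5 nodes {S, F, U, V, J}, right has 2 {A, Z}.
    Root U: left subtree has 2 nodes {S, F}, right has 2 {V, J}.
      Root F: left subtree has 1 node {S}, right has 0 { }.
      Root V: left subtree has 0 nodes { }, right has 1 {J}.
    Root A: left subtree has 0 nodes { }, right has 1 {Z}.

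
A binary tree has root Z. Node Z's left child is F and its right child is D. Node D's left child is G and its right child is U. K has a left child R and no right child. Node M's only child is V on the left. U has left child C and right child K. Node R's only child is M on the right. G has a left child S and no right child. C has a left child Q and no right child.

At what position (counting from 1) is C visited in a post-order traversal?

Post-order visits the left subtree, then the right subtree, then the node.
At Z: go left to F.
  F is a leaf — visit F.
At Z: go right to D.
  At D: go left to G.
    At G: go left to S.
      S is a leaf — visit S.
    At G: no right child.
    Visit G.
  At D: go right to U.
    At U: go left to C.
      At C: go left to Q.
        Q is a leaf — visit Q.
      At C: no right child.
      Visit C.
    At U: go right to K.
      At K: go left to R.
        At R: no left child.
        At R: go right to M.
          At M: go left to V.
            V is a leaf — visit V.
          At M: no right child.
          Visit M.
        Visit R.
      At K: no right child.
      Visit K.
    Visit U.
  Visit D.
Visit Z.
Full post-order sequence: F, S, G, Q, C, V, M, R, K, U, D, Z.

5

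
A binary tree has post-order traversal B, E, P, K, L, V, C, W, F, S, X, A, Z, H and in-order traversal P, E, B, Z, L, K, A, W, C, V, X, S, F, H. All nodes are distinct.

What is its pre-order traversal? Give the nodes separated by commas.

H, Z, P, E, B, A, L, K, X, W, C, V, S, F

The last element of post-order is the root; it splits in-order into left and right subtrees.
Root H: left subtree has 13 nodes {P, E, B, Z, L, K, A, W, C, V, X, S, F}, right has 0 { }.
  Root Z: left subtree has 3 nodes {P, E, B}, right has 9 {L, K, A, W, C, V, X, S, F}.
    Root P: left subtree has 0 nodes { }, right has 2 {E, B}.
      Root E: left subtree has 0 nodes { }, right has 1 {B}.
    Root A: left subtree has 2 nodes {L, K}, right has 6 {W, C, V, X, S, F}.
      Root L: left subtree has 0 nodes { }, right has 1 {K}.
      Root X: left subtree has 3 nodes {W, C, V}, right has 2 {S, F}.
        Root W: left subtree has 0 nodes { }, right has 2 {C, V}.
          Root C: left subtree has 0 nodes { }, right has 1 {V}.
        Root S: left subtree has 0 nodes { }, right has 1 {F}.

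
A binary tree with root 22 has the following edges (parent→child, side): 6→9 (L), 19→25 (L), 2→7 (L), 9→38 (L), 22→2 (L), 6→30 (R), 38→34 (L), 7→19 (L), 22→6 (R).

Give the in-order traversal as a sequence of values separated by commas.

In-order visits the left subtree, then the node, then the right subtree.
At 22: go left to 2.
  At 2: go left to 7.
    At 7: go left to 19.
      At 19: go left to 25.
        25 is a leaf — visit 25.
      Visit 19.
      At 19: no right child.
    Visit 7.
    At 7: no right child.
  Visit 2.
  At 2: no right child.
Visit 22.
At 22: go right to 6.
  At 6: go left to 9.
    At 9: go left to 38.
      At 38: go left to 34.
        34 is a leaf — visit 34.
      Visit 38.
      At 38: no right child.
    Visit 9.
    At 9: no right child.
  Visit 6.
  At 6: go right to 30.
    30 is a leaf — visit 30.

25, 19, 7, 2, 22, 34, 38, 9, 6, 30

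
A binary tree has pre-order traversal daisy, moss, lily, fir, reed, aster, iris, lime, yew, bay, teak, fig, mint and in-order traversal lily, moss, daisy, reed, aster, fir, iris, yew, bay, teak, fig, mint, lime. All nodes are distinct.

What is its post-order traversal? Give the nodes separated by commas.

The first element of pre-order is the root; it splits in-order into left and right subtrees.
Root daisy: left subtree has 2 nodes {lily, moss}, right has 10 {reed, aster, fir, iris, yew, bay, teak, fig, mint, lime}.
  Root moss: left subtree has 1 node {lily}, right has 0 { }.
  Root fir: left subtree has 2 nodes {reed, aster}, right has 7 {iris, yew, bay, teak, fig, mint, lime}.
    Root reed: left subtree has 0 nodes { }, right has 1 {aster}.
    Root iris: left subtree has 0 nodes { }, right has 6 {yew, bay, teak, fig, mint, lime}.
      Root lime: left subtree has 5 nodes {yew, bay, teak, fig, mint}, right has 0 { }.
        Root yew: left subtree has 0 nodes { }, right has 4 {bay, teak, fig, mint}.
          Root bay: left subtree has 0 nodes { }, right has 3 {teak, fig, mint}.
            Root teak: left subtree has 0 nodes { }, right has 2 {fig, mint}.
              Root fig: left subtree has 0 nodes { }, right has 1 {mint}.

lily, moss, aster, reed, mint, fig, teak, bay, yew, lime, iris, fir, daisy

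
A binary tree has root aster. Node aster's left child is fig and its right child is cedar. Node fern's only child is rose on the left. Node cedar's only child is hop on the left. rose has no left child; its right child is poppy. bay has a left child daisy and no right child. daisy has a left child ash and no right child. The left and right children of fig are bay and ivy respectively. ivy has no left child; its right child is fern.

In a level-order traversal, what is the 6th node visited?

Level-order visits nodes level by level from the root, left to right within each level.
Level 0: aster
Level 1: fig, cedar
Level 2: bay, ivy, hop
Level 3: daisy, fern
Level 4: ash, rose
Level 5: poppy
Full level-order sequence: aster, fig, cedar, bay, ivy, hop, daisy, fern, ash, rose, poppy.

hop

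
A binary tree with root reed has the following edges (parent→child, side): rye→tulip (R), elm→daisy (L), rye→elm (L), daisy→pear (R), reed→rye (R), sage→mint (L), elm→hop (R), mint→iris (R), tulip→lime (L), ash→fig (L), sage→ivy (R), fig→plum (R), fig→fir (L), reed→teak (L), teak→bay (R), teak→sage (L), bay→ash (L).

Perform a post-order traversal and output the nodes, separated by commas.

iris, mint, ivy, sage, fir, plum, fig, ash, bay, teak, pear, daisy, hop, elm, lime, tulip, rye, reed

Post-order visits the left subtree, then the right subtree, then the node.
At reed: go left to teak.
  At teak: go left to sage.
    At sage: go left to mint.
      At mint: no left child.
      At mint: go right to iris.
        iris is a leaf — visit iris.
      Visit mint.
    At sage: go right to ivy.
      ivy is a leaf — visit ivy.
    Visit sage.
  At teak: go right to bay.
    At bay: go left to ash.
      At ash: go left to fig.
        At fig: go left to fir.
          fir is a leaf — visit fir.
        At fig: go right to plum.
          plum is a leaf — visit plum.
        Visit fig.
      At ash: no right child.
      Visit ash.
    At bay: no right child.
    Visit bay.
  Visit teak.
At reed: go right to rye.
  At rye: go left to elm.
    At elm: go left to daisy.
      At daisy: no left child.
      At daisy: go right to pear.
        pear is a leaf — visit pear.
      Visit daisy.
    At elm: go right to hop.
      hop is a leaf — visit hop.
    Visit elm.
  At rye: go right to tulip.
    At tulip: go left to lime.
      lime is a leaf — visit lime.
    At tulip: no right child.
    Visit tulip.
  Visit rye.
Visit reed.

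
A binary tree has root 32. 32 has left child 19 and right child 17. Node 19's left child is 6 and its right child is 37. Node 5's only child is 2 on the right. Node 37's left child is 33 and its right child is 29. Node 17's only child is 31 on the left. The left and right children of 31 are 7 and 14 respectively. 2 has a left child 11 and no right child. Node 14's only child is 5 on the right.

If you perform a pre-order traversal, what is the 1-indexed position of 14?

Pre-order visits the node, then its left subtree, then its right subtree.
Visit 32.
At 32: go left to 19.
  Visit 19.
  At 19: go left to 6.
    6 is a leaf — visit 6.
  At 19: go right to 37.
    Visit 37.
    At 37: go left to 33.
      33 is a leaf — visit 33.
    At 37: go right to 29.
      29 is a leaf — visit 29.
At 32: go right to 17.
  Visit 17.
  At 17: go left to 31.
    Visit 31.
    At 31: go left to 7.
      7 is a leaf — visit 7.
    At 31: go right to 14.
      Visit 14.
      At 14: no left child.
      At 14: go right to 5.
        Visit 5.
        At 5: no left child.
        At 5: go right to 2.
          Visit 2.
          At 2: go left to 11.
            11 is a leaf — visit 11.
          At 2: no right child.
  At 17: no right child.
Full pre-order sequence: 32, 19, 6, 37, 33, 29, 17, 31, 7, 14, 5, 2, 11.

10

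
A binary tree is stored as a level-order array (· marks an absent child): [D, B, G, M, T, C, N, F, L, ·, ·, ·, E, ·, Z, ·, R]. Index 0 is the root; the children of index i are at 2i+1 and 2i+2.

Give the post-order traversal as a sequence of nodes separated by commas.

Post-order visits the left subtree, then the right subtree, then the node.
At D: go left to B.
  At B: go left to M.
    At M: go left to F.
      At F: no left child.
      At F: go right to R.
        R is a leaf — visit R.
      Visit F.
    At M: go right to L.
      L is a leaf — visit L.
    Visit M.
  At B: go right to T.
    T is a leaf — visit T.
  Visit B.
At D: go right to G.
  At G: go left to C.
    At C: no left child.
    At C: go right to E.
      E is a leaf — visit E.
    Visit C.
  At G: go right to N.
    At N: no left child.
    At N: go right to Z.
      Z is a leaf — visit Z.
    Visit N.
  Visit G.
Visit D.

R, F, L, M, T, B, E, C, Z, N, G, D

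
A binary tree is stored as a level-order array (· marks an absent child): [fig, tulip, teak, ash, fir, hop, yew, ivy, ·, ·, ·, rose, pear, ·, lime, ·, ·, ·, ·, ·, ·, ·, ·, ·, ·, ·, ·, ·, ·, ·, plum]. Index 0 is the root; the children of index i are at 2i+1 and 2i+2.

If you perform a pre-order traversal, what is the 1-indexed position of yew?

Pre-order visits the node, then its left subtree, then its right subtree.
Visit fig.
At fig: go left to tulip.
  Visit tulip.
  At tulip: go left to ash.
    Visit ash.
    At ash: go left to ivy.
      ivy is a leaf — visit ivy.
    At ash: no right child.
  At tulip: go right to fir.
    fir is a leaf — visit fir.
At fig: go right to teak.
  Visit teak.
  At teak: go left to hop.
    Visit hop.
    At hop: go left to rose.
      rose is a leaf — visit rose.
    At hop: go right to pear.
      pear is a leaf — visit pear.
  At teak: go right to yew.
    Visit yew.
    At yew: no left child.
    At yew: go right to lime.
      Visit lime.
      At lime: no left child.
      At lime: go right to plum.
        plum is a leaf — visit plum.
Full pre-order sequence: fig, tulip, ash, ivy, fir, teak, hop, rose, pear, yew, lime, plum.

10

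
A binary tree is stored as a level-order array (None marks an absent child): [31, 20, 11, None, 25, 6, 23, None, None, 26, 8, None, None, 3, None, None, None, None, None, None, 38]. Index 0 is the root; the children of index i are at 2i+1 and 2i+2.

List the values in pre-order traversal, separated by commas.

Pre-order visits the node, then its left subtree, then its right subtree.
Visit 31.
At 31: go left to 20.
  Visit 20.
  At 20: no left child.
  At 20: go right to 25.
    Visit 25.
    At 25: go left to 26.
      Visit 26.
      At 26: no left child.
      At 26: go right to 38.
        38 is a leaf — visit 38.
    At 25: go right to 8.
      8 is a leaf — visit 8.
At 31: go right to 11.
  Visit 11.
  At 11: go left to 6.
    6 is a leaf — visit 6.
  At 11: go right to 23.
    Visit 23.
    At 23: go left to 3.
      3 is a leaf — visit 3.
    At 23: no right child.

31, 20, 25, 26, 38, 8, 11, 6, 23, 3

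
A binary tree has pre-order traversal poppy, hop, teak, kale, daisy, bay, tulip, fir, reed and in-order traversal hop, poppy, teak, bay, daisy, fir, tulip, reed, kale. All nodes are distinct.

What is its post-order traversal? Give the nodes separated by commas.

hop, bay, fir, reed, tulip, daisy, kale, teak, poppy

The first element of pre-order is the root; it splits in-order into left and right subtrees.
Root poppy: left subtree has 1 node {hop}, right has 7 {teak, bay, daisy, fir, tulip, reed, kale}.
  Root teak: left subtree has 0 nodes { }, right has 6 {bay, daisy, fir, tulip, reed, kale}.
    Root kale: left subtree has 5 nodes {bay, daisy, fir, tulip, reed}, right has 0 { }.
      Root daisy: left subtree has 1 node {bay}, right has 3 {fir, tulip, reed}.
        Root tulip: left subtree has 1 node {fir}, right has 1 {reed}.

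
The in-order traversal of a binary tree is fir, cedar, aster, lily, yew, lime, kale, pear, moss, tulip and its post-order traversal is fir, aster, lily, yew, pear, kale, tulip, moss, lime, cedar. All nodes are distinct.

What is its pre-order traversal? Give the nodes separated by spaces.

cedar fir lime yew lily aster moss kale pear tulip

The last element of post-order is the root; it splits in-order into left and right subtrees.
Root cedar: left subtree has 1 node {fir}, right has 8 {aster, lily, yew, lime, kale, pear, moss, tulip}.
  Root lime: left subtree has 3 nodes {aster, lily, yew}, right has 4 {kale, pear, moss, tulip}.
    Root yew: left subtree has 2 nodes {aster, lily}, right has 0 { }.
      Root lily: left subtree has 1 node {aster}, right has 0 { }.
    Root moss: left subtree has 2 nodes {kale, pear}, right has 1 {tulip}.
      Root kale: left subtree has 0 nodes { }, right has 1 {pear}.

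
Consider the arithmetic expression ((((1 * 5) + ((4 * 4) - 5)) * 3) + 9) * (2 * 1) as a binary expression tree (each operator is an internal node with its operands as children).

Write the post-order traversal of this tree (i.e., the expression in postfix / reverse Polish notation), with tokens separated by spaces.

Post-order on an expression tree gives postfix notation: for each operator, emit left operand, right operand, then the operator.

1 5 * 4 4 * 5 - + 3 * 9 + 2 1 * *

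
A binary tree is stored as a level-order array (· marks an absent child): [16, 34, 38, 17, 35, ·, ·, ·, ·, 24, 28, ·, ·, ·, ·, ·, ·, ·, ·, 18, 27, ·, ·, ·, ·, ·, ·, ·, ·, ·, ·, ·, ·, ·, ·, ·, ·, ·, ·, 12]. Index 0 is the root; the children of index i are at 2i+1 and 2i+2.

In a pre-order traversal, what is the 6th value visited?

18

Pre-order visits the node, then its left subtree, then its right subtree.
Visit 16.
At 16: go left to 34.
  Visit 34.
  At 34: go left to 17.
    17 is a leaf — visit 17.
  At 34: go right to 35.
    Visit 35.
    At 35: go left to 24.
      Visit 24.
      At 24: go left to 18.
        Visit 18.
        At 18: go left to 12.
          12 is a leaf — visit 12.
        At 18: no right child.
      At 24: go right to 27.
        27 is a leaf — visit 27.
    At 35: go right to 28.
      28 is a leaf — visit 28.
At 16: go right to 38.
  38 is a leaf — visit 38.
Full pre-order sequence: 16, 34, 17, 35, 24, 18, 12, 27, 28, 38.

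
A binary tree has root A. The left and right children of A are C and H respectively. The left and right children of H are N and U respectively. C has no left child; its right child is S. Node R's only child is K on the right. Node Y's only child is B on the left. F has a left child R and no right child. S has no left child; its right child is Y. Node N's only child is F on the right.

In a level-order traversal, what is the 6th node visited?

U

Level-order visits nodes level by level from the root, left to right within each level.
Level 0: A
Level 1: C, H
Level 2: S, N, U
Level 3: Y, F
Level 4: B, R
Level 5: K
Full level-order sequence: A, C, H, S, N, U, Y, F, B, R, K.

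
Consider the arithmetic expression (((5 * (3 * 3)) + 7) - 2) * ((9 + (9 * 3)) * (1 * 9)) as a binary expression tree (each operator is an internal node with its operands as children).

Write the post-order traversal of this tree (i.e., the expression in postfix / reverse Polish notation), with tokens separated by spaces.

5 3 3 * * 7 + 2 - 9 9 3 * + 1 9 * * *

Post-order on an expression tree gives postfix notation: for each operator, emit left operand, right operand, then the operator.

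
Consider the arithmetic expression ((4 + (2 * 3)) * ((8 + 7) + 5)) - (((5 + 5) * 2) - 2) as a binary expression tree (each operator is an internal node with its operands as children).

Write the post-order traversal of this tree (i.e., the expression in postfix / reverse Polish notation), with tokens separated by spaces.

Post-order on an expression tree gives postfix notation: for each operator, emit left operand, right operand, then the operator.

4 2 3 * + 8 7 + 5 + * 5 5 + 2 * 2 - -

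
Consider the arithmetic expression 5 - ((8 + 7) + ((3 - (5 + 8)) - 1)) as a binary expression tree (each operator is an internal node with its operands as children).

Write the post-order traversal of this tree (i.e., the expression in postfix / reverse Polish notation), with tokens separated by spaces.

Post-order on an expression tree gives postfix notation: for each operator, emit left operand, right operand, then the operator.

5 8 7 + 3 5 8 + - 1 - + -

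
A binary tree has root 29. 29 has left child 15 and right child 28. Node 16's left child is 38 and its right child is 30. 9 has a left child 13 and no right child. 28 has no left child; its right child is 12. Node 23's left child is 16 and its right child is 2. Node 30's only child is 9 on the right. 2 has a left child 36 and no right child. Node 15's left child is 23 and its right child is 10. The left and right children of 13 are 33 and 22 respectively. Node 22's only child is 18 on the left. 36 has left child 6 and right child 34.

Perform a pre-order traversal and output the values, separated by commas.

Pre-order visits the node, then its left subtree, then its right subtree.
Visit 29.
At 29: go left to 15.
  Visit 15.
  At 15: go left to 23.
    Visit 23.
    At 23: go left to 16.
      Visit 16.
      At 16: go left to 38.
        38 is a leaf — visit 38.
      At 16: go right to 30.
        Visit 30.
        At 30: no left child.
        At 30: go right to 9.
          Visit 9.
          At 9: go left to 13.
            Visit 13.
            At 13: go left to 33.
              33 is a leaf — visit 33.
            At 13: go right to 22.
              Visit 22.
              At 22: go left to 18.
                18 is a leaf — visit 18.
              At 22: no right child.
          At 9: no right child.
    At 23: go right to 2.
      Visit 2.
      At 2: go left to 36.
        Visit 36.
        At 36: go left to 6.
          6 is a leaf — visit 6.
        At 36: go right to 34.
          34 is a leaf — visit 34.
      At 2: no right child.
  At 15: go right to 10.
    10 is a leaf — visit 10.
At 29: go right to 28.
  Visit 28.
  At 28: no left child.
  At 28: go right to 12.
    12 is a leaf — visit 12.

29, 15, 23, 16, 38, 30, 9, 13, 33, 22, 18, 2, 36, 6, 34, 10, 28, 12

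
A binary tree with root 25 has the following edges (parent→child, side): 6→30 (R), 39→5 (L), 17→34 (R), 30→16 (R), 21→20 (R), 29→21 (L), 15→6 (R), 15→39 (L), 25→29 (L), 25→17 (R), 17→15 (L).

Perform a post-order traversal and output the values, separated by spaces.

Post-order visits the left subtree, then the right subtree, then the node.
At 25: go left to 29.
  At 29: go left to 21.
    At 21: no left child.
    At 21: go right to 20.
      20 is a leaf — visit 20.
    Visit 21.
  At 29: no right child.
  Visit 29.
At 25: go right to 17.
  At 17: go left to 15.
    At 15: go left to 39.
      At 39: go left to 5.
        5 is a leaf — visit 5.
      At 39: no right child.
      Visit 39.
    At 15: go right to 6.
      At 6: no left child.
      At 6: go right to 30.
        At 30: no left child.
        At 30: go right to 16.
          16 is a leaf — visit 16.
        Visit 30.
      Visit 6.
    Visit 15.
  At 17: go right to 34.
    34 is a leaf — visit 34.
  Visit 17.
Visit 25.

20 21 29 5 39 16 30 6 15 34 17 25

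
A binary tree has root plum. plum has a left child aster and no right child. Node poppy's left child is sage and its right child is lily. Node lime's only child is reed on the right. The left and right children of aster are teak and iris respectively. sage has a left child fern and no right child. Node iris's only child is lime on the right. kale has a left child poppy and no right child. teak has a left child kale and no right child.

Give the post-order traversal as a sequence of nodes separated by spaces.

fern sage lily poppy kale teak reed lime iris aster plum

Post-order visits the left subtree, then the right subtree, then the node.
At plum: go left to aster.
  At aster: go left to teak.
    At teak: go left to kale.
      At kale: go left to poppy.
        At poppy: go left to sage.
          At sage: go left to fern.
            fern is a leaf — visit fern.
          At sage: no right child.
          Visit sage.
        At poppy: go right to lily.
          lily is a leaf — visit lily.
        Visit poppy.
      At kale: no right child.
      Visit kale.
    At teak: no right child.
    Visit teak.
  At aster: go right to iris.
    At iris: no left child.
    At iris: go right to lime.
      At lime: no left child.
      At lime: go right to reed.
        reed is a leaf — visit reed.
      Visit lime.
    Visit iris.
  Visit aster.
At plum: no right child.
Visit plum.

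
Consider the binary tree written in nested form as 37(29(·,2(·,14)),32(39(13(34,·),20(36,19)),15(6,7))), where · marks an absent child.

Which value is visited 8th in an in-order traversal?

In-order visits the left subtree, then the node, then the right subtree.
At 37: go left to 29.
  At 29: no left child.
  Visit 29.
  At 29: go right to 2.
    At 2: no left child.
    Visit 2.
    At 2: go right to 14.
      14 is a leaf — visit 14.
Visit 37.
At 37: go right to 32.
  At 32: go left to 39.
    At 39: go left to 13.
      At 13: go left to 34.
        34 is a leaf — visit 34.
      Visit 13.
      At 13: no right child.
    Visit 39.
    At 39: go right to 20.
      At 20: go left to 36.
        36 is a leaf — visit 36.
      Visit 20.
      At 20: go right to 19.
        19 is a leaf — visit 19.
  Visit 32.
  At 32: go right to 15.
    At 15: go left to 6.
      6 is a leaf — visit 6.
    Visit 15.
    At 15: go right to 7.
      7 is a leaf — visit 7.
Full in-order sequence: 29, 2, 14, 37, 34, 13, 39, 36, 20, 19, 32, 6, 15, 7.

36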